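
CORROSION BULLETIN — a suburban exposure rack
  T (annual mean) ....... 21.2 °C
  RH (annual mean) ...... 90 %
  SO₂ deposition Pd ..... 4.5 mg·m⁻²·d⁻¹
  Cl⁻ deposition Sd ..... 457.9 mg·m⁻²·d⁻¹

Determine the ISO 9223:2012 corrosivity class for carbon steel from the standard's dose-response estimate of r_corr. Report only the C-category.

carbon steel: T>10 °C ⇒ hinge -0.054·(21.2−10) = -0.6048
  Pd branch = 1.77·Pd^0.52·e^(0.02·RH+f) = 12.79 μm/a
  Cl⁻ term: 0.102·457.9^0.62·exp(0.033·90+0.04·21.2) = 207.2
  sum: 12.79 + 207.2 → r_corr = 220 μm/a
Category bounds: 200…700 μm/a bracket r_corr ⇒ CX

CX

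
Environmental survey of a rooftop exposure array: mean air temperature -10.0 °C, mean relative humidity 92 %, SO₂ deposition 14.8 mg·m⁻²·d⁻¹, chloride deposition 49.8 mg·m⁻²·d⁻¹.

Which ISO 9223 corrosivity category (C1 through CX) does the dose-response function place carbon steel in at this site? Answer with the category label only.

C2

carbon steel: T≤10 °C ⇒ hinge +0.150·(-10.0−10) = -3.0000
  sulphur-dioxide contribution → 2.253 μm/a
  chloride contribution → 16.06 μm/a
  ⇒ r_corr(carbon steel) = 18.31 μm/a
18.3 μm/a falls in (1.3, 25] for carbon steel → category C2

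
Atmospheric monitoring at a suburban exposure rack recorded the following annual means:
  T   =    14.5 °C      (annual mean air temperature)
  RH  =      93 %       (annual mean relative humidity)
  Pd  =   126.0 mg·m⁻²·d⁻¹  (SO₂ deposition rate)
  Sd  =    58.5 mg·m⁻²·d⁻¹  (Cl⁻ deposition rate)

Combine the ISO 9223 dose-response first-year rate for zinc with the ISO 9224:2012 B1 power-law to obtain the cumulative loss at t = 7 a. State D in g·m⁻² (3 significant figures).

D(7) = 242 g·m⁻²

zinc: f(T) = -0.071·(T−10) [T>10 °C] = -0.3195
  sulphur-dioxide contribution → 5.674 μm/a
  chloride contribution → 1.284 μm/a
  total first-year rate 6.959 μm/a
Long-term exponent b (ISO 9224 Table 2, B1) = 0.813
  D(7) = 6.959 × 7^0.813 = 6.959 × 4.865 = 33.85 μm
  Mass loss = 33.85 μm × 7.14 g/cm³ = 241.7 g·m⁻²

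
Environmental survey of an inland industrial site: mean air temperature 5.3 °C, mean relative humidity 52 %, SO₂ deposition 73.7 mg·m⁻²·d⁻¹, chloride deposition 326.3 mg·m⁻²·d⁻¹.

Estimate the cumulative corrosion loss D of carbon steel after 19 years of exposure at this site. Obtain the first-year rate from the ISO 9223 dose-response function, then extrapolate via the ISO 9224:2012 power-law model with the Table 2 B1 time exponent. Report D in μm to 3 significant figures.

D(19) = 226 μm

carbon steel: T≤10 °C ⇒ hinge +0.150·(5.3−10) = -0.7050
  SO₂ term: 1.77·73.7^0.52·exp(0.02·52-0.7050) = 23.15
  Sd branch = 0.102·Sd^0.62·e^(0.033·RH+0.04·T) = 25.37 μm/a
  r_corr = 23.15 + 25.37 = 48.52 μm/a
Long-term exponent b (ISO 9224 Table 2, B1) = 0.523
  D(19) = 48.52 × 19^0.523 = 48.52 × 4.664 = 226.3 μm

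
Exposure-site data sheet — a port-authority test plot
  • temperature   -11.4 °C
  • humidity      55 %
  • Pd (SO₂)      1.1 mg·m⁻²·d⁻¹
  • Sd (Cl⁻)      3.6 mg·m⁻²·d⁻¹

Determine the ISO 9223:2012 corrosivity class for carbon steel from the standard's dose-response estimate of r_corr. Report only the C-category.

carbon steel: f(T) = +0.150·(T−10) [T≤10 °C] = -3.2100
  SO₂ term: 1.77·1.1^0.52·exp(0.02·55-3.2100) = 0.2255
  Sd branch = 0.102·Sd^0.62·e^(0.033·RH+0.04·T) = 0.8784 μm/a
  sum: 0.2255 + 0.8784 → r_corr = 1.104 μm/a
1.1 μm/a falls in (0, 1.3] for carbon steel → category C1

C1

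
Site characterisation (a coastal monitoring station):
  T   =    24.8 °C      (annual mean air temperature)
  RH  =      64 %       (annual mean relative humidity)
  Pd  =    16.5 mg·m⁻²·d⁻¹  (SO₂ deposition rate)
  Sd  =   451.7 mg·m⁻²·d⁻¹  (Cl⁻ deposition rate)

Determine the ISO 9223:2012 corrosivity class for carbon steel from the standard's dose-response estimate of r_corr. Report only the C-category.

carbon steel: temperature factor f = -0.054·(14.8) = -0.7992
  Pd branch = 1.77·Pd^0.52·e^(0.02·RH+f) = 12.3 μm/a
  Cl⁻ term: 0.102·451.7^0.62·exp(0.033·64+0.04·24.8) = 100.6
  sum: 12.3 + 100.6 → r_corr = 112.9 μm/a
Category bounds: 80…200 μm/a bracket r_corr ⇒ C5

C5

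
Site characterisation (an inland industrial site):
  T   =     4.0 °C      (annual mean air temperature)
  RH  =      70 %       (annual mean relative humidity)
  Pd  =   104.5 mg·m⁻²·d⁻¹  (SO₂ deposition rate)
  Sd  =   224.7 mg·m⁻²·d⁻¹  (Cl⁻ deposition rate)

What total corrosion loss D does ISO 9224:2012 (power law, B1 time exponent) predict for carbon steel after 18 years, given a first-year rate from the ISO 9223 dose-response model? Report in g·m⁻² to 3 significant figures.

carbon steel: T≤10 °C ⇒ hinge +0.150·(4.0−10) = -0.9000
  sulphur-dioxide contribution → 32.74 μm/a
  chloride contribution → 34.62 μm/a
  total first-year rate 67.36 μm/a
Power-law: D(18) = r_corr · 18^0.523
  D(18) = 67.36 × 18^0.523 = 67.36 × 4.534 = 305.4 μm
  Mass loss = 305.4 μm × 7.85 g/cm³ = 2397 g·m⁻²

D(18) = 2.40e+03 g·m⁻²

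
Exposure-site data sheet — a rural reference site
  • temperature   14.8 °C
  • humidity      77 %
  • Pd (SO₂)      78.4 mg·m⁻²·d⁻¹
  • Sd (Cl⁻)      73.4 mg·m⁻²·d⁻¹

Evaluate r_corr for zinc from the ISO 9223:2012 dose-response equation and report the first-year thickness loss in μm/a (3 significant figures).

r_corr = 3.48 μm/a

zinc: temperature factor f = -0.071·(4.8) = -0.3408
  Pd branch = 0.0129·Pd^0.44·e^(0.046·RH+f) = 2.159 μm/a
  Sd branch = 0.0175·Sd^0.57·e^(0.008·RH+0.085·T) = 1.319 μm/a
  r_corr = 2.159 + 1.319 = 3.479 μm/a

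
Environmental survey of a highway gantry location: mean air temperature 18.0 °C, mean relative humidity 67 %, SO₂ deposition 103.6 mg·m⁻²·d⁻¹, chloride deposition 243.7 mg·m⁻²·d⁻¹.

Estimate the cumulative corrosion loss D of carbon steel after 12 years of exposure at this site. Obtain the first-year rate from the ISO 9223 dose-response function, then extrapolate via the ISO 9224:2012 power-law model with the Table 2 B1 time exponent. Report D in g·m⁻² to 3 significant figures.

carbon steel: temperature factor f = -0.054·(8.0) = -0.4320
  Pd branch = 1.77·Pd^0.52·e^(0.02·RH+f) = 49.01 μm/a
  Sd branch = 0.102·Sd^0.62·e^(0.033·RH+0.04·T) = 57.73 μm/a
  sum: 49.01 + 57.73 → r_corr = 106.7 μm/a
Power-law: D(12) = r_corr · 12^0.523
  D(12) = 106.7 × 12^0.523 = 106.7 × 3.668 = 391.5 μm
  Mass loss = 391.5 μm × 7.85 g/cm³ = 3073 g·m⁻²

D(12) = 3.07e+03 g·m⁻²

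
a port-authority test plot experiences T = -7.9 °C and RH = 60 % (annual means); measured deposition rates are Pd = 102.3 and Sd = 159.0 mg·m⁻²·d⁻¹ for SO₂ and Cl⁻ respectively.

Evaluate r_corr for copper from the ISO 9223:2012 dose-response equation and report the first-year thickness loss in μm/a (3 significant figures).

r_corr = 0.301 μm/a

copper: f(T) = +0.126·(T−10) [T≤10 °C] = -2.2554
  Pd branch = 0.0053·Pd^0.26·e^(0.059·RH+f) = 0.06379 μm/a
  Cl⁻ term: 0.01025·159.0^0.27·exp(0.036·60+0.049·-7.9) = 0.2372
  r_corr = 0.06379 + 0.2372 = 0.301 μm/a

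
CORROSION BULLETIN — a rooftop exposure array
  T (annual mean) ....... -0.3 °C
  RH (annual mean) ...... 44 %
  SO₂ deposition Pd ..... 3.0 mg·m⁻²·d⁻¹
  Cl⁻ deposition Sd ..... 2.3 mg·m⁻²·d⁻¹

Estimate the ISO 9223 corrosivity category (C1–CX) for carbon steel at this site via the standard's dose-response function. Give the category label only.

C2

carbon steel: f(T) = +0.150·(T−10) [T≤10 °C] = -1.5450
  Pd branch = 1.77·Pd^0.52·e^(0.02·RH+f) = 1.612 μm/a
  Cl⁻ term: 0.102·2.3^0.62·exp(0.033·44+0.04·-0.3) = 0.7215
  sum: 1.612 + 0.7215 → r_corr = 2.333 μm/a
2.33 μm/a falls in (1.3, 25] for carbon steel → category C2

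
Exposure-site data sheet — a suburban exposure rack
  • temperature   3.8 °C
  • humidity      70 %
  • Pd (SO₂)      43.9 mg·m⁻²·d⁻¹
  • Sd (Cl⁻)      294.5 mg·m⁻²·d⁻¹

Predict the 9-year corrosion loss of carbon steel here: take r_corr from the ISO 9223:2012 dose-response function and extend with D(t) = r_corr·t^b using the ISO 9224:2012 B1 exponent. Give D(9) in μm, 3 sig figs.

carbon steel: temperature factor f = +0.150·(-6.2) = -0.9300
  SO₂ term: 1.77·43.9^0.52·exp(0.02·70-0.9300) = 20.24
  Cl⁻ term: 0.102·294.5^0.62·exp(0.033·70+0.04·3.8) = 40.61
  r_corr = 20.24 + 40.61 = 60.85 μm/a
ISO 9224: D(t) = r_corr · t^b with b = 0.523 (carbon steel, B1)
  D(9) = 60.85 × 9^0.523 = 60.85 × 3.156 = 192 μm

D(9) = 192 μm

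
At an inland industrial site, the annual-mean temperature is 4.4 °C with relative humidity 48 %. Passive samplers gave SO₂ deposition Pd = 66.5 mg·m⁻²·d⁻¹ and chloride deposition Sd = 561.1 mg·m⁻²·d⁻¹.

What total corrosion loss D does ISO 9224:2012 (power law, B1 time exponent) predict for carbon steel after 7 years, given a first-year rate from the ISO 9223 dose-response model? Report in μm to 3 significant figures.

carbon steel: f(T) = +0.150·(T−10) [T≤10 °C] = -0.8400
  Pd branch = 1.77·Pd^0.52·e^(0.02·RH+f) = 17.7 μm/a
  Cl⁻ term: 0.102·561.1^0.62·exp(0.033·48+0.04·4.4) = 30.02
  r_corr = 17.7 + 30.02 = 47.72 μm/a
Power-law: D(7) = r_corr · 7^0.523
  D(7) = 47.72 × 7^0.523 = 47.72 × 2.767 = 132 μm

D(7) = 132 μm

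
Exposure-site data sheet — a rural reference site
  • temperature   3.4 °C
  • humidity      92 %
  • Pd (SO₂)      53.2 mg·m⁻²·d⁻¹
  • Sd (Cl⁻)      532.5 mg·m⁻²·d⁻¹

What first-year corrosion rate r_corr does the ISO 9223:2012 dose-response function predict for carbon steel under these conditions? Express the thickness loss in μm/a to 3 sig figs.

r_corr = 152 μm/a

carbon steel: T≤10 °C ⇒ hinge +0.150·(3.4−10) = -0.9900
  SO₂ term: 1.77·53.2^0.52·exp(0.02·92-0.9900) = 32.7
  Sd branch = 0.102·Sd^0.62·e^(0.033·RH+0.04·T) = 119.3 μm/a
  sum: 32.7 + 119.3 → r_corr = 152 μm/a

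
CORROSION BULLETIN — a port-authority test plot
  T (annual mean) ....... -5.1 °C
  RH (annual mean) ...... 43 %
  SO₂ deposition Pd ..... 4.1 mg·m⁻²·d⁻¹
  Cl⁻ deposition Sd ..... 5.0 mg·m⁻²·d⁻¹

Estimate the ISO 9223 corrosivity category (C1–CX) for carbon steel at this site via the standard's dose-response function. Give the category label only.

carbon steel: T≤10 °C ⇒ hinge +0.150·(-5.1−10) = -2.2650
  sulphur-dioxide contribution → 0.9046 μm/a
  chloride contribution → 0.9325 μm/a
  total first-year rate 1.837 μm/a
1.84 μm/a falls in (1.3, 25] for carbon steel → category C2

C2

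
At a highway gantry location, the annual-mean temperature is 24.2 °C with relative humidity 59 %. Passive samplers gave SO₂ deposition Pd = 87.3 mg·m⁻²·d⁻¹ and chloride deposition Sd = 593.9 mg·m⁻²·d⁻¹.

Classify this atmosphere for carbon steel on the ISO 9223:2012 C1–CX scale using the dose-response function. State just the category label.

C5

carbon steel: temperature factor f = -0.054·(14.2) = -0.7668
  sulphur-dioxide contribution → 27.34 μm/a
  chloride contribution → 98.69 μm/a
  total first-year rate 126 μm/a
Category bounds: 80…200 μm/a bracket r_corr ⇒ C5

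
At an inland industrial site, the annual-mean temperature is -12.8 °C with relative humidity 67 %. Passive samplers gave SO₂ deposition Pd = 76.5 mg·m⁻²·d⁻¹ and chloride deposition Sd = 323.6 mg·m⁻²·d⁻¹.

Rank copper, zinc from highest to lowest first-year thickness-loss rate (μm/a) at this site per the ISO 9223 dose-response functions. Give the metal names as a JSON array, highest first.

["zinc", "copper"]

copper: T≤10 °C ⇒ hinge +0.126·(-12.8−10) = -2.8728
  SO₂ term: 0.0053·76.5^0.26·exp(0.059·67-2.8728) = 0.04821
  Sd branch = 0.01025·Sd^0.27·e^(0.036·RH+0.049·T) = 0.2908 μm/a
  sum: 0.04821 + 0.2908 → r_corr = 0.339 μm/a
zinc: f(T) = +0.038·(T−10) [T≤10 °C] = -0.8664
  SO₂ term: 0.0129·76.5^0.44·exp(0.046·67-0.8664) = 0.7973
  Cl⁻ term: 0.0175·323.6^0.57·exp(0.008·67+0.085·-12.8) = 0.2717
  sum: 0.7973 + 0.2717 → r_corr = 1.069 μm/a
Ordering by μm/a: zinc (1.07) > copper (0.339)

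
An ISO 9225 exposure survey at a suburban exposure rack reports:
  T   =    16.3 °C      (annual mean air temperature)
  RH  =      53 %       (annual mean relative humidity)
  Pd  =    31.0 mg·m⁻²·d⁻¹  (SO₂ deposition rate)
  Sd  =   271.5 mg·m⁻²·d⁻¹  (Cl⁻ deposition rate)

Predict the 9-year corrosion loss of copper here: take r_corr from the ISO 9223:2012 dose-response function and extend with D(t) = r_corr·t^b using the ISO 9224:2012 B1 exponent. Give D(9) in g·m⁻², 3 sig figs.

D(9) = 34.0 g·m⁻²

copper: f(T) = -0.080·(T−10) [T>10 °C] = -0.5040
  sulphur-dioxide contribution → 0.1783 μm/a
  chloride contribution → 0.6972 μm/a
  ⇒ r_corr(copper) = 0.8755 μm/a
Power-law: D(9) = r_corr · 9^0.667
  D(9) = 0.8755 × 9^0.667 = 0.8755 × 4.33 = 3.791 μm
  Mass loss = 3.791 μm × 8.96 g/cm³ = 33.97 g·m⁻²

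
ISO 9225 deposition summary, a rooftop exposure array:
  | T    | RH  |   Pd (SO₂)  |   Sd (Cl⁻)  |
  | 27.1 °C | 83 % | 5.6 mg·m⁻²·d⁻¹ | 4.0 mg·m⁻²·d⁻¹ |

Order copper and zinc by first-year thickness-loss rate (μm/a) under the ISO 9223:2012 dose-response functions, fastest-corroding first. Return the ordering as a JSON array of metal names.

copper: T>10 °C ⇒ hinge -0.080·(27.1−10) = -1.3680
  sulphur-dioxide contribution → 0.2828 μm/a
  chloride contribution → 1.116 μm/a
  ⇒ r_corr(copper) = 1.399 μm/a
zinc: temperature factor f = -0.071·(17.1) = -1.2141
  sulphur-dioxide contribution → 0.3721 μm/a
  chloride contribution → 0.7499 μm/a
  ⇒ r_corr(zinc) = 1.122 μm/a
Ordering by μm/a: copper (1.4) > zinc (1.12)

["copper", "zinc"]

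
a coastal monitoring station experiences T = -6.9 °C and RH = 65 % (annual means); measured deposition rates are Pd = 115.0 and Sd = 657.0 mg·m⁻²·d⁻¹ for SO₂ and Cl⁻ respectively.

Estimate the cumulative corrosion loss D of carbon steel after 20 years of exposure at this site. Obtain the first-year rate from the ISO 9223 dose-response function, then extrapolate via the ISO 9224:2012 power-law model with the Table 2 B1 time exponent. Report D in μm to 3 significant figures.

carbon steel: f(T) = +0.150·(T−10) [T≤10 °C] = -2.5350
  Pd branch = 1.77·Pd^0.52·e^(0.02·RH+f) = 6.07 μm/a
  Cl⁻ term: 0.102·657.0^0.62·exp(0.033·65+0.04·-6.9) = 36.91
  r_corr = 6.07 + 36.91 = 42.98 μm/a
Power-law: D(20) = r_corr · 20^0.523
  D(20) = 42.98 × 20^0.523 = 42.98 × 4.791 = 205.9 μm

D(20) = 206 μm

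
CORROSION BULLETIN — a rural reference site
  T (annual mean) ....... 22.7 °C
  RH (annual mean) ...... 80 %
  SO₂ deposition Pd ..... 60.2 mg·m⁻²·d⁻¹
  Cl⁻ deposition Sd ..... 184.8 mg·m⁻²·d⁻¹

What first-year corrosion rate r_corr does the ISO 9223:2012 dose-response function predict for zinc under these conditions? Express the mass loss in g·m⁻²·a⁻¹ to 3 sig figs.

zinc: temperature factor f = -0.071·(12.7) = -0.9017
  Pd branch = 0.0129·Pd^0.44·e^(0.046·RH+f) = 1.26 μm/a
  Sd branch = 0.0175·Sd^0.57·e^(0.008·RH+0.085·T) = 4.477 μm/a
  sum: 1.26 + 4.477 → r_corr = 5.736 μm/a
Convert to mass loss: 5.736 μm/a × 7.14 g/cm³ = 40.96 g·m⁻²·a⁻¹

r_corr = 41.0 g·m⁻²·a⁻¹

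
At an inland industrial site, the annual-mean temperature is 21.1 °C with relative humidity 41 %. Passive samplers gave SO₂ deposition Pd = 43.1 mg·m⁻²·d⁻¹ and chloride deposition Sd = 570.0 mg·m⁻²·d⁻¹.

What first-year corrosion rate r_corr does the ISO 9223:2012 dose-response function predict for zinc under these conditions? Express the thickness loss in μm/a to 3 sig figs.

zinc: temperature factor f = -0.071·(11.1) = -0.7881
  SO₂ term: 0.0129·43.1^0.44·exp(0.046·41-0.7881) = 0.2026
  Cl⁻ term: 0.0175·570.0^0.57·exp(0.008·41+0.085·21.1) = 5.436
  r_corr = 0.2026 + 5.436 = 5.638 μm/a

r_corr = 5.64 μm/a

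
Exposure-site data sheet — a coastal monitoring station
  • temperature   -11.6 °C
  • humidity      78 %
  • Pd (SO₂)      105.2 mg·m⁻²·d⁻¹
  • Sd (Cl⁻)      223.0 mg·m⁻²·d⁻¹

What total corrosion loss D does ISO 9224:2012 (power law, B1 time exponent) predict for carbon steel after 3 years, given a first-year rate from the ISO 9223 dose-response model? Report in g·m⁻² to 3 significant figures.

carbon steel: T≤10 °C ⇒ hinge +0.150·(-11.6−10) = -3.2400
  sulphur-dioxide contribution → 3.714 μm/a
  chloride contribution → 24.04 μm/a
  total first-year rate 27.75 μm/a
Long-term exponent b (ISO 9224 Table 2, B1) = 0.523
  D(3) = 27.75 × 3^0.523 = 27.75 × 1.776 = 49.3 μm
  Mass loss = 49.3 μm × 7.85 g/cm³ = 387 g·m⁻²

D(3) = 387 g·m⁻²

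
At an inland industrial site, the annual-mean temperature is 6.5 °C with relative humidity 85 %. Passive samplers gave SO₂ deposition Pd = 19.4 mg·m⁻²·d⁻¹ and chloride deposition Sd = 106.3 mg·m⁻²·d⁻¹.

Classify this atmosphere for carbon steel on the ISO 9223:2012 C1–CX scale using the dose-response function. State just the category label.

carbon steel: f(T) = +0.150·(T−10) [T≤10 °C] = -0.5250
  sulphur-dioxide contribution → 26.79 μm/a
  chloride contribution → 39.46 μm/a
  ⇒ r_corr(carbon steel) = 66.25 μm/a
66.2 μm/a falls in (50, 80] for carbon steel → category C4

C4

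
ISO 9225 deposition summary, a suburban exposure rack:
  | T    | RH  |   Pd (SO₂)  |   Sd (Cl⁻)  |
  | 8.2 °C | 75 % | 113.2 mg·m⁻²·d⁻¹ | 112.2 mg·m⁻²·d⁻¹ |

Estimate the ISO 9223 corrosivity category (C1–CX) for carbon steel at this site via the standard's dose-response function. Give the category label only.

C5

carbon steel: T≤10 °C ⇒ hinge +0.150·(8.2−10) = -0.2700
  Pd branch = 1.77·Pd^0.52·e^(0.02·RH+f) = 70.82 μm/a
  Cl⁻ term: 0.102·112.2^0.62·exp(0.033·75+0.04·8.2) = 31.4
  r_corr = 70.82 + 31.4 = 102.2 μm/a
102 μm/a falls in (80, 200] for carbon steel → category C5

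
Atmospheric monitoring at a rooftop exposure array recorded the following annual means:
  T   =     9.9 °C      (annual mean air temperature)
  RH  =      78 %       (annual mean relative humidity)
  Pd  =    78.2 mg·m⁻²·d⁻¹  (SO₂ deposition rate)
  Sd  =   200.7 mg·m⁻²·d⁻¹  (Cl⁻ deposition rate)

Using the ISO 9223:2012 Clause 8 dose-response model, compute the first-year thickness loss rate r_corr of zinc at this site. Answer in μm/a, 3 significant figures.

r_corr = 4.72 μm/a

zinc: T≤10 °C ⇒ hinge +0.038·(9.9−10) = -0.0038
  sulphur-dioxide contribution → 3.164 μm/a
  chloride contribution → 1.556 μm/a
  total first-year rate 4.72 μm/a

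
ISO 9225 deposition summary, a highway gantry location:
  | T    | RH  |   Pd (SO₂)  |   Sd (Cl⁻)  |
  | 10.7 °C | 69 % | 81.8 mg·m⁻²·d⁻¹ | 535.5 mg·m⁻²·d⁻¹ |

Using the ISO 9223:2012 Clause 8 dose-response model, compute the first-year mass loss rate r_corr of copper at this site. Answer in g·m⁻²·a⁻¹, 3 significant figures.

r_corr = 18.4 g·m⁻²·a⁻¹

copper: T>10 °C ⇒ hinge -0.080·(10.7−10) = -0.0560
  SO₂ term: 0.0053·81.8^0.26·exp(0.059·69-0.0560) = 0.9232
  Sd branch = 0.01025·Sd^0.27·e^(0.036·RH+0.049·T) = 1.132 μm/a
  r_corr = 0.9232 + 1.132 = 2.056 μm/a
Convert to mass loss: 2.056 μm/a × 8.96 g/cm³ = 18.42 g·m⁻²·a⁻¹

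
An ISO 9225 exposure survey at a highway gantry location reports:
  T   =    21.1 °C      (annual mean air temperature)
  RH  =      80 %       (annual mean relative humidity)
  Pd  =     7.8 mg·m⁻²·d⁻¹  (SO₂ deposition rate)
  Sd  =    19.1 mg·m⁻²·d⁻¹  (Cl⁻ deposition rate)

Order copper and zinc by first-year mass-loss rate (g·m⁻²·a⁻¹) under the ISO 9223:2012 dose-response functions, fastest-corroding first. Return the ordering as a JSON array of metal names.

copper: temperature factor f = -0.080·(11.1) = -0.8880
  SO₂ term: 0.0053·7.8^0.26·exp(0.059·80-0.8880) = 0.4173
  Sd branch = 0.01025·Sd^0.27·e^(0.036·RH+0.049·T) = 1.139 μm/a
  sum: 0.4173 + 1.139 → r_corr = 1.556 μm/a
  mass loss = 1.556 μm/a × 8.96 g/cm³ = 13.94 g·m⁻²·a⁻¹
zinc: T>10 °C ⇒ hinge -0.071·(21.1−10) = -0.7881
  SO₂ term: 0.0129·7.8^0.44·exp(0.046·80-0.7881) = 0.5742
  Cl⁻ term: 0.0175·19.1^0.57·exp(0.008·80+0.085·21.1) = 1.072
  r_corr = 0.5742 + 1.072 = 1.646 μm/a
  mass loss = 1.646 μm/a × 7.14 g/cm³ = 11.75 g·m⁻²·a⁻¹
Ordering by g·m⁻²·a⁻¹: copper (13.9) > zinc (11.8)

["copper", "zinc"]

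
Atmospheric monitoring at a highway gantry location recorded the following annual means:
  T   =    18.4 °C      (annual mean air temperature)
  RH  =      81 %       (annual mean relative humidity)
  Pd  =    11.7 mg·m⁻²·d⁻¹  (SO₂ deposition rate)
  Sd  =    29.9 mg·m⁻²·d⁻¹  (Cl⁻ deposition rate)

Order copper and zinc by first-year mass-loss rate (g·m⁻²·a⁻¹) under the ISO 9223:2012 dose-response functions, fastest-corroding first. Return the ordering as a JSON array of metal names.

copper: f(T) = -0.080·(T−10) [T>10 °C] = -0.6720
  SO₂ term: 0.0053·11.7^0.26·exp(0.059·81-0.6720) = 0.6105
  Sd branch = 0.01025·Sd^0.27·e^(0.036·RH+0.049·T) = 1.167 μm/a
  r_corr = 0.6105 + 1.167 = 1.778 μm/a
  mass loss = 1.778 μm/a × 8.96 g/cm³ = 15.93 g·m⁻²·a⁻¹
zinc: f(T) = -0.071·(T−10) [T>10 °C] = -0.5964
  Pd branch = 0.0129·Pd^0.44·e^(0.046·RH+f) = 0.8705 μm/a
  Sd branch = 0.0175·Sd^0.57·e^(0.008·RH+0.085·T) = 1.109 μm/a
  sum: 0.8705 + 1.109 → r_corr = 1.979 μm/a
  mass loss = 1.979 μm/a × 7.14 g/cm³ = 14.13 g·m⁻²·a⁻¹
Ordering by g·m⁻²·a⁻¹: copper (15.9) > zinc (14.1)

["copper", "zinc"]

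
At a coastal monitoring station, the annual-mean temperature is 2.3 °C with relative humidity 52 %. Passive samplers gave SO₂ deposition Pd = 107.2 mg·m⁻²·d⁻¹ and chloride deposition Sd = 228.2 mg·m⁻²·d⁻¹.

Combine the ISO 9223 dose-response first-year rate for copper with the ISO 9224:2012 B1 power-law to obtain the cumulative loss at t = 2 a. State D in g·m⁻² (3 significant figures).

copper: T≤10 °C ⇒ hinge +0.126·(2.3−10) = -0.9702
  Pd branch = 0.0053·Pd^0.26·e^(0.059·RH+f) = 0.1456 μm/a
  Sd branch = 0.01025·Sd^0.27·e^(0.036·RH+0.049·T) = 0.3232 μm/a
  sum: 0.1456 + 0.3232 → r_corr = 0.4688 μm/a
Power-law: D(2) = r_corr · 2^0.667
  D(2) = 0.4688 × 2^0.667 = 0.4688 × 1.588 = 0.7443 μm
  Mass loss = 0.7443 μm × 8.96 g/cm³ = 6.669 g·m⁻²

D(2) = 6.67 g·m⁻²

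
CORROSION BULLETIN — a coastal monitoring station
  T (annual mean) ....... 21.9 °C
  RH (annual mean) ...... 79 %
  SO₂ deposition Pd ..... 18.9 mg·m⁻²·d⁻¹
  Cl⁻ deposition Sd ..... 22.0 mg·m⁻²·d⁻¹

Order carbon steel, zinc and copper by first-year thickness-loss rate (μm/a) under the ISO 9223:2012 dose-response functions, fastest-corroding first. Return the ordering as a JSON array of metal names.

carbon steel: T>10 °C ⇒ hinge -0.054·(21.9−10) = -0.6426
  SO₂ term: 1.77·18.9^0.52·exp(0.02·79-0.6426) = 20.84
  Cl⁻ term: 0.102·22.0^0.62·exp(0.033·79+0.04·21.9) = 22.57
  sum: 20.84 + 22.57 → r_corr = 43.41 μm/a
zinc: f(T) = -0.071·(T−10) [T>10 °C] = -0.8449
  Pd branch = 0.0129·Pd^0.44·e^(0.046·RH+f) = 0.7648 μm/a
  Cl⁻ term: 0.0175·22.0^0.57·exp(0.008·79+0.085·21.9) = 1.233
  sum: 0.7648 + 1.233 → r_corr = 1.998 μm/a
copper: temperature factor f = -0.080·(11.9) = -0.9520
  Pd branch = 0.0053·Pd^0.26·e^(0.059·RH+f) = 0.4645 μm/a
  Cl⁻ term: 0.01025·22.0^0.27·exp(0.036·79+0.049·21.9) = 1.187
  sum: 0.4645 + 1.187 → r_corr = 1.651 μm/a
Ordering by μm/a: carbon steel (43.4) > zinc (2) > copper (1.65)

["carbon steel", "zinc", "copper"]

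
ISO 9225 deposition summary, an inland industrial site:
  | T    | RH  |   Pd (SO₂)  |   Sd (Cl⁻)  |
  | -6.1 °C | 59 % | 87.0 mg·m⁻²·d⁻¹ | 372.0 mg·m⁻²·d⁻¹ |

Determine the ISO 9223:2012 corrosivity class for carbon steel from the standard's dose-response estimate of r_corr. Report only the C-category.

C3

carbon steel: f(T) = +0.150·(T−10) [T≤10 °C] = -2.4150
  SO₂ term: 1.77·87.0^0.52·exp(0.02·59-2.4150) = 5.25
  Cl⁻ term: 0.102·372.0^0.62·exp(0.033·59+0.04·-6.1) = 21.98
  sum: 5.25 + 21.98 → r_corr = 27.23 μm/a
27.2 μm/a falls in (25, 50] for carbon steel → category C3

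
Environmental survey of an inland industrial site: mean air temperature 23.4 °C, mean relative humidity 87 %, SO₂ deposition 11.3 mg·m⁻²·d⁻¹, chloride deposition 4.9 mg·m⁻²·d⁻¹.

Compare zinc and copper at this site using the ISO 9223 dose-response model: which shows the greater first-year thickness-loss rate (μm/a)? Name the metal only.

zinc: f(T) = -0.071·(T−10) [T>10 °C] = -0.9514
  SO₂ term: 0.0129·11.3^0.44·exp(0.046·87-0.9514) = 0.7921
  Sd branch = 0.0175·Sd^0.57·e^(0.008·RH+0.085·T) = 0.6346 μm/a
  r_corr = 0.7921 + 0.6346 = 1.427 μm/a
copper: temperature factor f = -0.080·(13.4) = -1.0720
  Pd branch = 0.0053·Pd^0.26·e^(0.059·RH+f) = 0.5778 μm/a
  Cl⁻ term: 0.01025·4.9^0.27·exp(0.036·87+0.049·23.4) = 1.136
  sum: 0.5778 + 1.136 → r_corr = 1.713 μm/a
Ordering by μm/a: copper (1.71) > zinc (1.43)

copper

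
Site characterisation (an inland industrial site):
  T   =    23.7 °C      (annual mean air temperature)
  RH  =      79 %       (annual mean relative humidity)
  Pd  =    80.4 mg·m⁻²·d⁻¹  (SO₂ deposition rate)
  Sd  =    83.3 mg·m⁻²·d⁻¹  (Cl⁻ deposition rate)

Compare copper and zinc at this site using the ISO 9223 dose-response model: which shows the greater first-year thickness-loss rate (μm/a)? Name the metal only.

copper: temperature factor f = -0.080·(13.7) = -1.0960
  sulphur-dioxide contribution → 0.586 μm/a
  chloride contribution → 1.857 μm/a
  ⇒ r_corr(copper) = 2.443 μm/a
zinc: f(T) = -0.071·(T−10) [T>10 °C] = -0.9727
  sulphur-dioxide contribution → 1.273 μm/a
  chloride contribution → 3.07 μm/a
  ⇒ r_corr(zinc) = 4.343 μm/a
Ordering by μm/a: zinc (4.34) > copper (2.44)

zinc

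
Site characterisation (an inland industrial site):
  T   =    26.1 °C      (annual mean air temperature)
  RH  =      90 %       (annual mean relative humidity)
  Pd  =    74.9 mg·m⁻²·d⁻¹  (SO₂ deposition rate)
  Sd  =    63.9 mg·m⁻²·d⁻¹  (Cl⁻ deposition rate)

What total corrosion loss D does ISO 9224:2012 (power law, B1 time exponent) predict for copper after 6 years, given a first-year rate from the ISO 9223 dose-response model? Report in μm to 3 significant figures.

copper: f(T) = -0.080·(T−10) [T>10 °C] = -1.2880
  Pd branch = 0.0053·Pd^0.26·e^(0.059·RH+f) = 0.9086 μm/a
  Cl⁻ term: 0.01025·63.9^0.27·exp(0.036·90+0.049·26.1) = 2.889
  sum: 0.9086 + 2.889 → r_corr = 3.798 μm/a
Long-term exponent b (ISO 9224 Table 2, B1) = 0.667
  D(6) = 3.798 × 6^0.667 = 3.798 × 3.304 = 12.55 μm

D(6) = 12.5 μm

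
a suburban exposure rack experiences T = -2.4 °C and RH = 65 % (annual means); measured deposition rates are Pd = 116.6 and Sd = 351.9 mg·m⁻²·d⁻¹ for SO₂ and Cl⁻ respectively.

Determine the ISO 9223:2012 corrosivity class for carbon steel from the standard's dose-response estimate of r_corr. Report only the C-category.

C3

carbon steel: temperature factor f = +0.150·(-12.4) = -1.8600
  SO₂ term: 1.77·116.6^0.52·exp(0.02·65-1.8600) = 12.01
  Cl⁻ term: 0.102·351.9^0.62·exp(0.033·65+0.04·-2.4) = 30.01
  r_corr = 12.01 + 30.01 = 42.02 μm/a
ISO 9223 Table 2 (carbon steel): 25 < 42 ≤ 50 μm/a ⇒ C3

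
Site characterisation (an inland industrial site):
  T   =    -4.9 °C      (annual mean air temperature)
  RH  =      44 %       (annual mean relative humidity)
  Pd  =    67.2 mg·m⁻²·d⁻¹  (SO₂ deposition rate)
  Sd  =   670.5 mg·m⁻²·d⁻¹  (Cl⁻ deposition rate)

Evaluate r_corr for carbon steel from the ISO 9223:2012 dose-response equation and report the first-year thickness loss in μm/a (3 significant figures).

r_corr = 24.3 μm/a

carbon steel: temperature factor f = +0.150·(-14.9) = -2.2350
  Pd branch = 1.77·Pd^0.52·e^(0.02·RH+f) = 4.071 μm/a
  Sd branch = 0.102·Sd^0.62·e^(0.033·RH+0.04·T) = 20.25 μm/a
  r_corr = 4.071 + 20.25 = 24.32 μm/a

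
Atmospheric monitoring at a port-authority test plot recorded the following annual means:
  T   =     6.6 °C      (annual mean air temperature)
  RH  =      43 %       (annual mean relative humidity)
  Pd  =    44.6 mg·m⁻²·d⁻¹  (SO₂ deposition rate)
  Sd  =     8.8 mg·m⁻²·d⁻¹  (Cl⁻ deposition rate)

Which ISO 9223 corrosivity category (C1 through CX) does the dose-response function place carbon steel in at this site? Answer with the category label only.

C2

carbon steel: f(T) = +0.150·(T−10) [T≤10 °C] = -0.5100
  Pd branch = 1.77·Pd^0.52·e^(0.02·RH+f) = 18.1 μm/a
  Cl⁻ term: 0.102·8.8^0.62·exp(0.033·43+0.04·6.6) = 2.114
  sum: 18.1 + 2.114 → r_corr = 20.21 μm/a
Category bounds: 1.3…25 μm/a bracket r_corr ⇒ C2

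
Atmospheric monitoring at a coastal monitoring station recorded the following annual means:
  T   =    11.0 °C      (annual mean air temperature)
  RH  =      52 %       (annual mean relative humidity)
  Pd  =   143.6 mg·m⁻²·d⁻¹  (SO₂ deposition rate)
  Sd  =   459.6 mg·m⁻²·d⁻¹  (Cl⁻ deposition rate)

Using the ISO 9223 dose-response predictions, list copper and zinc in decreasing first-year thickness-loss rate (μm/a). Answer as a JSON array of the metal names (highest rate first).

copper: f(T) = -0.080·(T−10) [T>10 °C] = -0.0800
  Pd branch = 0.0053·Pd^0.26·e^(0.059·RH+f) = 0.3827 μm/a
  Sd branch = 0.01025·Sd^0.27·e^(0.036·RH+0.049·T) = 0.5979 μm/a
  r_corr = 0.3827 + 0.5979 = 0.9806 μm/a
zinc: T>10 °C ⇒ hinge -0.071·(11.0−10) = -0.0710
  Pd branch = 0.0129·Pd^0.44·e^(0.046·RH+f) = 1.169 μm/a
  Sd branch = 0.0175·Sd^0.57·e^(0.008·RH+0.085·T) = 2.225 μm/a
  sum: 1.169 + 2.225 → r_corr = 3.394 μm/a
Ordering by μm/a: zinc (3.39) > copper (0.981)

["zinc", "copper"]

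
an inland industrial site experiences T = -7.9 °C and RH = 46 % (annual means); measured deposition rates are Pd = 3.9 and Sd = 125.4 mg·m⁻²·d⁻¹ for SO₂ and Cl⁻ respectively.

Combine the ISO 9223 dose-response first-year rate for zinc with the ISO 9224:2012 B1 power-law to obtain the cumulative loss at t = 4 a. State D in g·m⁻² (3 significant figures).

D(4) = 6.65 g·m⁻²

zinc: temperature factor f = +0.038·(-17.9) = -0.6802
  Pd branch = 0.0129·Pd^0.44·e^(0.046·RH+f) = 0.09868 μm/a
  Cl⁻ term: 0.0175·125.4^0.57·exp(0.008·46+0.085·-7.9) = 0.2029
  sum: 0.09868 + 0.2029 → r_corr = 0.3016 μm/a
Power-law: D(4) = r_corr · 4^0.813
  D(4) = 0.3016 × 4^0.813 = 0.3016 × 3.087 = 0.9308 μm
  Mass loss = 0.9308 μm × 7.14 g/cm³ = 6.646 g·m⁻²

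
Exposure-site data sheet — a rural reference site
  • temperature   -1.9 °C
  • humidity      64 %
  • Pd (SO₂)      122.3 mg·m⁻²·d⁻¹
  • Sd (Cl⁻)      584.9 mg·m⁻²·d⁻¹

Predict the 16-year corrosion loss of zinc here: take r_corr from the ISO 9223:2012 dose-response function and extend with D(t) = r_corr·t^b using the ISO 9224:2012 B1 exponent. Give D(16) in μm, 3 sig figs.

D(16) = 21.3 μm

zinc: T≤10 °C ⇒ hinge +0.038·(-1.9−10) = -0.4522
  SO₂ term: 0.0129·122.3^0.44·exp(0.046·64-0.4522) = 1.292
  Cl⁻ term: 0.0175·584.9^0.57·exp(0.008·64+0.085·-1.9) = 0.9386
  r_corr = 1.292 + 0.9386 = 2.231 μm/a
ISO 9224: D(t) = r_corr · t^b with b = 0.813 (zinc, B1)
  D(16) = 2.231 × 16^0.813 = 2.231 × 9.527 = 21.25 μm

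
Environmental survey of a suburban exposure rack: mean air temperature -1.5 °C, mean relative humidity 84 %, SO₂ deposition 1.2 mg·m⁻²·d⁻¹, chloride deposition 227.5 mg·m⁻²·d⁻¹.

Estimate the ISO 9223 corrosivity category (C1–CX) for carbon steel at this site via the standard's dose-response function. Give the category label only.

C3

carbon steel: T≤10 °C ⇒ hinge +0.150·(-1.5−10) = -1.7250
  sulphur-dioxide contribution → 1.86 μm/a
  chloride contribution → 44.44 μm/a
  total first-year rate 46.3 μm/a
Category bounds: 25…50 μm/a bracket r_corr ⇒ C3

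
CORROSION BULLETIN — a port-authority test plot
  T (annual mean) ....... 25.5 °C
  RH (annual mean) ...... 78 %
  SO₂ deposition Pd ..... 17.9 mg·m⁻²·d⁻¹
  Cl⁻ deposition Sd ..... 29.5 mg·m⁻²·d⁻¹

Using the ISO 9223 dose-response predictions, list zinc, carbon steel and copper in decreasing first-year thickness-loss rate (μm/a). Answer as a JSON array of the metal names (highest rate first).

zinc: T>10 °C ⇒ hinge -0.071·(25.5−10) = -1.1005
  sulphur-dioxide contribution → 0.5523 μm/a
  chloride contribution → 1.964 μm/a
  total first-year rate 2.516 μm/a
carbon steel: f(T) = -0.054·(T−10) [T>10 °C] = -0.8370
  sulphur-dioxide contribution → 16.35 μm/a
  chloride contribution → 30.25 μm/a
  total first-year rate 46.6 μm/a
copper: temperature factor f = -0.080·(15.5) = -1.2400
  sulphur-dioxide contribution → 0.3237 μm/a
  chloride contribution → 1.478 μm/a
  total first-year rate 1.802 μm/a
Ordering by μm/a: carbon steel (46.6) > zinc (2.52) > copper (1.8)

["carbon steel", "zinc", "copper"]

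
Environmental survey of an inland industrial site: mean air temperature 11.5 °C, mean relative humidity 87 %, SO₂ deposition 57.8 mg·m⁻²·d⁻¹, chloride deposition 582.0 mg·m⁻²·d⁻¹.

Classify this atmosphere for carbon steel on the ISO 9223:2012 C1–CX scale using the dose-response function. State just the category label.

carbon steel: f(T) = -0.054·(T−10) [T>10 °C] = -0.0810
  SO₂ term: 1.77·57.8^0.52·exp(0.02·87-0.0810) = 76.68
  Cl⁻ term: 0.102·582.0^0.62·exp(0.033·87+0.04·11.5) = 147.7
  r_corr = 76.68 + 147.7 = 224.4 μm/a
ISO 9223 Table 2 (carbon steel): 200 < 224 ≤ 700 μm/a ⇒ CX

CX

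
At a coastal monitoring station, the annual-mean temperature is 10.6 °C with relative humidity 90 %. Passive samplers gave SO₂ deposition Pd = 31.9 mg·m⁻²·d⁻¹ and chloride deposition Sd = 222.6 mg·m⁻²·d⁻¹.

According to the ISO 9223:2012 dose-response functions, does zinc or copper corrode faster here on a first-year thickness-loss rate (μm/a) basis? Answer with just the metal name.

zinc

zinc: temperature factor f = -0.071·(0.6) = -0.0426
  SO₂ term: 0.0129·31.9^0.44·exp(0.046·90-0.0426) = 3.562
  Cl⁻ term: 0.0175·222.6^0.57·exp(0.008·90+0.085·10.6) = 1.928
  sum: 3.562 + 1.928 → r_corr = 5.49 μm/a
copper: T>10 °C ⇒ hinge -0.080·(10.6−10) = -0.0480
  Pd branch = 0.0053·Pd^0.26·e^(0.059·RH+f) = 2.515 μm/a
  Cl⁻ term: 0.01025·222.6^0.27·exp(0.036·90+0.049·10.6) = 1.893
  sum: 2.515 + 1.893 → r_corr = 4.408 μm/a
Ordering by μm/a: zinc (5.49) > copper (4.41)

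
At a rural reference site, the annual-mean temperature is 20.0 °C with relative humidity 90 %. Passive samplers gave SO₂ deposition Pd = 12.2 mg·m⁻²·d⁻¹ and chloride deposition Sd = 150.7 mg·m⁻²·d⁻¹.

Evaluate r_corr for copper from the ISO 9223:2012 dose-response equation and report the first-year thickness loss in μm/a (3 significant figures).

r_corr = 3.62 μm/a

copper: temperature factor f = -0.080·(10.0) = -0.8000
  sulphur-dioxide contribution → 0.9234 μm/a
  chloride contribution → 2.701 μm/a
  ⇒ r_corr(copper) = 3.624 μm/a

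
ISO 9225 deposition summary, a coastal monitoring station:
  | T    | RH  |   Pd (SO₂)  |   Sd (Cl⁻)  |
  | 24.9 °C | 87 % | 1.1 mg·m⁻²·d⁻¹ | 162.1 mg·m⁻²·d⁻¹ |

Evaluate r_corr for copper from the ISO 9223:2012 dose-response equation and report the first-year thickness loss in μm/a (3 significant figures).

copper: T>10 °C ⇒ hinge -0.080·(24.9−10) = -1.1920
  sulphur-dioxide contribution → 0.2796 μm/a
  chloride contribution → 3.144 μm/a
  ⇒ r_corr(copper) = 3.423 μm/a

r_corr = 3.42 μm/a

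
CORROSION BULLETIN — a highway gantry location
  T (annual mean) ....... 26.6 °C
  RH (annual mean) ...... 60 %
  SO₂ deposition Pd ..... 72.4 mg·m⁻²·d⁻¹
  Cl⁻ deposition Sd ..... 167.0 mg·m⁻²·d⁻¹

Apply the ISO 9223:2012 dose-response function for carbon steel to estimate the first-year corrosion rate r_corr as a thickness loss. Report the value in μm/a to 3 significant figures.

carbon steel: f(T) = -0.054·(T−10) [T>10 °C] = -0.8964
  SO₂ term: 1.77·72.4^0.52·exp(0.02·60-0.8964) = 22.23
  Cl⁻ term: 0.102·167.0^0.62·exp(0.033·60+0.04·26.6) = 51.13
  r_corr = 22.23 + 51.13 = 73.36 μm/a

r_corr = 73.4 μm/a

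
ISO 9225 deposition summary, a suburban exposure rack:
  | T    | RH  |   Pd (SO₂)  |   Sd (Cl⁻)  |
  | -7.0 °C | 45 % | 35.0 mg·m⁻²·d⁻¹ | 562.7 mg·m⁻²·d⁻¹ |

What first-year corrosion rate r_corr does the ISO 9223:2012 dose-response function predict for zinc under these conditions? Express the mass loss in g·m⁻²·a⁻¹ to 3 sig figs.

zinc: temperature factor f = +0.038·(-17.0) = -0.6460
  sulphur-dioxide contribution → 0.2561 μm/a
  chloride contribution → 0.5113 μm/a
  ⇒ r_corr(zinc) = 0.7674 μm/a
Convert to mass loss: 0.7674 μm/a × 7.14 g/cm³ = 5.479 g·m⁻²·a⁻¹

r_corr = 5.48 g·m⁻²·a⁻¹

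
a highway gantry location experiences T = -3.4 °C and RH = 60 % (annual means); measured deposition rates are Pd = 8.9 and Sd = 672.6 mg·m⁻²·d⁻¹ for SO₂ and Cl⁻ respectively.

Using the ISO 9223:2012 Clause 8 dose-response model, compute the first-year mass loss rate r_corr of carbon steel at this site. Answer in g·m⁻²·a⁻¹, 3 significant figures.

carbon steel: f(T) = +0.150·(T−10) [T≤10 °C] = -2.0100
  SO₂ term: 1.77·8.9^0.52·exp(0.02·60-2.0100) = 2.454
  Sd branch = 0.102·Sd^0.62·e^(0.033·RH+0.04·T) = 36.53 μm/a
  r_corr = 2.454 + 36.53 = 38.98 μm/a
Convert to mass loss: 38.98 μm/a × 7.85 g/cm³ = 306 g·m⁻²·a⁻¹

r_corr = 306 g·m⁻²·a⁻¹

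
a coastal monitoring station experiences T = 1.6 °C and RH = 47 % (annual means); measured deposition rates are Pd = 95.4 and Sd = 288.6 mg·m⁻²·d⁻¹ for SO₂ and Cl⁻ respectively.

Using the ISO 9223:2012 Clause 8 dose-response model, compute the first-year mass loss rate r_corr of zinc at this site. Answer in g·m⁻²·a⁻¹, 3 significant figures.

zinc: f(T) = +0.038·(T−10) [T≤10 °C] = -0.3192
  Pd branch = 0.0129·Pd^0.44·e^(0.046·RH+f) = 0.6052 μm/a
  Sd branch = 0.0175·Sd^0.57·e^(0.008·RH+0.085·T) = 0.7375 μm/a
  r_corr = 0.6052 + 0.7375 = 1.343 μm/a
Convert to mass loss: 1.343 μm/a × 7.14 g/cm³ = 9.587 g·m⁻²·a⁻¹

r_corr = 9.59 g·m⁻²·a⁻¹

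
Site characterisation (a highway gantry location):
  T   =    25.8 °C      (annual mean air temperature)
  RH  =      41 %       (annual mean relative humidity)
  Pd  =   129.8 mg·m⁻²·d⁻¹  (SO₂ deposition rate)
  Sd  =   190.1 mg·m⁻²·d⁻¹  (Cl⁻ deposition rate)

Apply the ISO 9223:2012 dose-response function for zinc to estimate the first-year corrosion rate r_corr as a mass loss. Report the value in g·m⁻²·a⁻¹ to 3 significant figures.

r_corr = 32.6 g·m⁻²·a⁻¹

zinc: temperature factor f = -0.071·(15.8) = -1.1218
  Pd branch = 0.0129·Pd^0.44·e^(0.046·RH+f) = 0.2357 μm/a
  Cl⁻ term: 0.0175·190.1^0.57·exp(0.008·41+0.085·25.8) = 4.334
  r_corr = 0.2357 + 4.334 = 4.57 μm/a
Convert to mass loss: 4.57 μm/a × 7.14 g/cm³ = 32.63 g·m⁻²·a⁻¹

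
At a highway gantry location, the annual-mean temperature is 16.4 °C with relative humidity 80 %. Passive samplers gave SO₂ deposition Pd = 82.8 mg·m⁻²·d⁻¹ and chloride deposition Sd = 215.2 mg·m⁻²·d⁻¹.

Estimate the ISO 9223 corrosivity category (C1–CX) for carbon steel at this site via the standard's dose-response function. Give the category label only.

C5

carbon steel: temperature factor f = -0.054·(6.4) = -0.3456
  sulphur-dioxide contribution → 61.68 μm/a
  chloride contribution → 76.98 μm/a
  total first-year rate 138.7 μm/a
139 μm/a falls in (80, 200] for carbon steel → category C5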